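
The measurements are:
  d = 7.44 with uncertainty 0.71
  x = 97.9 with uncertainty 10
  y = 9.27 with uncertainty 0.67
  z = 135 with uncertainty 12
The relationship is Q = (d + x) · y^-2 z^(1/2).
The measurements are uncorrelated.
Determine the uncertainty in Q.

Let u = d + x = 105. δu = √(δd² + δx²) = √(0.504 + 100) = 10.0, so δu/u = 0.0952.
Q is then a monomial in u, y, z:
δQ/Q = √((δu/u)² + (-2·δy/y)² + (½·δz/z)²) = √(0.00906 + 0.0209 + 0.00198) = 0.179
Q = 14.2, so δQ = 0.179 × 14.2 = 2.54.

2.54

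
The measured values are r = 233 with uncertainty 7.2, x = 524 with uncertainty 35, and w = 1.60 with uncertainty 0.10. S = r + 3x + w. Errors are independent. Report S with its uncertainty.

S is a linear combination, so absolute uncertainties add in quadrature:
  (δr)² = 51.8;  (3·δx)² = 11000;  (δw)² = 0.0100
δS = √(11100) = 105
S = 1810.

1810 ± 105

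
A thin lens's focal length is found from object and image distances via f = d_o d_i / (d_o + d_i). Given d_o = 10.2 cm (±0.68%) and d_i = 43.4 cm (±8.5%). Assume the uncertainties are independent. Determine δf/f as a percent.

∂f/∂d_o = (d_i/(d_o+d_i))² = 0.656;  ∂f/∂d_i = (d_o/(d_o+d_i))² = 0.0362
δf = √((∂f/∂d_o · δd_o)² + (∂f/∂d_i · δd_i)²) = √(0.00207 + 0.0178) = 0.141 cm
f = 8.26 cm, so δf/f = 0.141/8.26 = 0.0171.

1.71%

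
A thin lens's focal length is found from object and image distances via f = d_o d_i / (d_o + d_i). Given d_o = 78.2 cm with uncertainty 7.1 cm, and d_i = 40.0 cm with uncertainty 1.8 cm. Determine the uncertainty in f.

1.13 cm

∂f/∂d_o = (d_i/(d_o+d_i))² = 0.115;  ∂f/∂d_i = (d_o/(d_o+d_i))² = 0.438
δf = √((∂f/∂d_o · δd_o)² + (∂f/∂d_i · δd_i)²) = √(0.661 + 0.621) = 1.13 cm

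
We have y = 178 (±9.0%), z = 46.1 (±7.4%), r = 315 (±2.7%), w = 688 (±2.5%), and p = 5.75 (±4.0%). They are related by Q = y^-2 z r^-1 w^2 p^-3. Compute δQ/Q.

0.236

For a monomial Q ∝ y^-2, z, r^-1, w^2, p^-3, fractional errors add in quadrature:
  (-2·δy/y)² = (-2×0.0900)² = 0.0324;  (1·δz/z)² = (1×0.0740)² = 0.00548;  (-1·δr/r)² = (-1×0.0270)² = 0.000729;  (2·δw/w)² = (2×0.0250)² = 0.00250;  (-3·δp/p)² = (-3×0.0400)² = 0.0144
δQ/Q = √(0.0555) = 0.236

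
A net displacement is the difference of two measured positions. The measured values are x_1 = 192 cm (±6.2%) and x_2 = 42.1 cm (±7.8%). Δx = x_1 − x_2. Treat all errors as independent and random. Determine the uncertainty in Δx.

12.3 cm

Sums and differences: (δΔx)² = Σ (cᵢ δxᵢ)².
  (δx_1)² = 142;  (δx_2)² = 10.8
δΔx = √(152) = 12.3 cm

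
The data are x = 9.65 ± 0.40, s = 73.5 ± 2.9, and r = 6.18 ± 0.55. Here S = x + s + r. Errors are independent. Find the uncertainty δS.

2.98

Sums and differences: (δS)² = Σ (cᵢ δxᵢ)².
  (δx)² = 0.160;  (δs)² = 8.41;  (δr)² = 0.303
δS = √(8.87) = 2.98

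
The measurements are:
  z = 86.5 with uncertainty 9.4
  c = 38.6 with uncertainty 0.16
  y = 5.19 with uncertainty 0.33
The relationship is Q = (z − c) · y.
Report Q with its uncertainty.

Let u = z − c = 47.9. δu = √(δz² + δc²) = √(88.4 + 0.0256) = 9.40, so δu/u = 0.196.
Q is then a monomial in u, y:
δQ/Q = √((δu/u)² + (1·δy/y)²) = √(0.0385 + 0.00404) = 0.206
Q = 249, so δQ = 0.206 × 249 = 51.3.

249 ± 51.3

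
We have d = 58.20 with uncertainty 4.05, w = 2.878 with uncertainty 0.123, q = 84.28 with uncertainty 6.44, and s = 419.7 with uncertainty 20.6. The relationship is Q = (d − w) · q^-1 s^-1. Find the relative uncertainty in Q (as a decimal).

Let u = d − w = 55.32. δu = √(δd² + δw²) = √(16.4 + 0.0151) = 4.05, so δu/u = 0.0732.
Q is then a monomial in u, q, s:
δQ/Q = √((δu/u)² + (-1·δq/q)² + (-1·δs/s)²) = √(0.00536 + 0.00584 + 0.00241) = 0.117

0.117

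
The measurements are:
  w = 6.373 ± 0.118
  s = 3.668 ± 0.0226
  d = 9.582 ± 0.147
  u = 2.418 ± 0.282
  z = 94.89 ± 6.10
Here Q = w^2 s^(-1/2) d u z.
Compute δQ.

Relative error in a monomial: (δQ/Q)² = Σ (nᵢ · δxᵢ/xᵢ)².
  (2·δw/w)² = (2×0.0185)² = 0.00137;  (−½·δs/s)² = (-0.5×0.00616)² = 9.49e-06;  (1·δd/d)² = (1×0.0153)² = 0.000235;  (1·δu/u)² = (1×0.117)² = 0.0136;  (1·δz/z)² = (1×0.0643)² = 0.00413
δQ/Q = √(0.0194) = 0.139
Q = 46620, so δQ = 0.139 × 46620 = 6490.

6490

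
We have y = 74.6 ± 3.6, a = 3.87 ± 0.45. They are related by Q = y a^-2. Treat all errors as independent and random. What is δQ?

Relative error in a monomial: (δQ/Q)² = Σ (nᵢ · δxᵢ/xᵢ)².
  (1·δy/y)² = (1×0.0483)² = 0.00233;  (-2·δa/a)² = (-2×0.116)² = 0.0541
δQ/Q = √(0.0564) = 0.238
Q = 4.98, so δQ = 0.238 × 4.98 = 1.18.

1.18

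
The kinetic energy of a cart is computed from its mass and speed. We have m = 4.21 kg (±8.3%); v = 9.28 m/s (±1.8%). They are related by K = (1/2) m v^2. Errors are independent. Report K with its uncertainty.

181 ± 16.4 J

Relative error in a monomial: (δK/K)² = Σ (nᵢ · δxᵢ/xᵢ)².
  (1·δm/m)² = (1×0.0830)² = 0.00689;  (2·δv/v)² = (2×0.0180)² = 0.00130
δK/K = √(0.00819) = 0.0905
K = 181 J, so δK = 0.0905 × 181 = 16.4 J.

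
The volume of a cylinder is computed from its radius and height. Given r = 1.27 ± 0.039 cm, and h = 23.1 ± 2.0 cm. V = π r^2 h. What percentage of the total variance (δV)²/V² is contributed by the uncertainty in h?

(δV/V)² = (2·δr/r)² + (1·δh/h)²
  r term: (2×0.0307)² = 0.00377
  h term: (1×0.0866)² = 0.00750
Total = 0.0113. Share from h = 0.00750/0.0113 = 0.665.

66.5%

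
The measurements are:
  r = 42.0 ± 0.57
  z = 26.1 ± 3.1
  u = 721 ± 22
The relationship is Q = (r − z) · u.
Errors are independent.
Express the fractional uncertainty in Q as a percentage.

Let w = r − z = 15.9. δw = √(δr² + δz²) = √(0.325 + 9.61) = 3.15, so δw/w = 0.198.
Q is then a monomial in w, u:
δQ/Q = √((δw/w)² + (1·δu/u)²) = √(0.0393 + 0.000931) = 0.201

20.1%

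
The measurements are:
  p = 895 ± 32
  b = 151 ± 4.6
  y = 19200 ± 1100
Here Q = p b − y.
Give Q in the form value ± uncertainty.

(1.16 ± 0.0644) × 10^5

Let w = p·b = 1.35e+05. δw/w = √((1·δp/p)² + (1·δb/b)²) = √(0.00128 + 0.000928) = 0.0470, so δw = 6350.
Q = w − y: δQ = √(δw² + δy²) = √(4.03e+07 + 1.21e+06) = 6440
Q = 1.16e+05.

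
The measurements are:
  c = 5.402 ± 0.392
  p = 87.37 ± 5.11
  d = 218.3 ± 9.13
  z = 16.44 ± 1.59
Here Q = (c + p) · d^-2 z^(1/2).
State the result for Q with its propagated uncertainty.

Let u = c + p = 92.77. δu = √(δc² + δp²) = √(0.154 + 26.1) = 5.13, so δu/u = 0.0552.
Q is then a monomial in u, d, z:
δQ/Q = √((δu/u)² + (-2·δd/d)² + (½·δz/z)²) = √(0.00305 + 0.00700 + 0.00234) = 0.111
Q = 0.007893, so δQ = 0.111 × 0.007893 = 0.000879.

0.007893 ± 0.000879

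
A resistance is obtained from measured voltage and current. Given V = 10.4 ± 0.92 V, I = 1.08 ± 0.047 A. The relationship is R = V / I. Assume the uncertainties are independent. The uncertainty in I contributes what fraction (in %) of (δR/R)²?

(δR/R)² = (1·δV/V)² + (-1·δI/I)²
  V term: (1×0.0885)² = 0.00783
  I term: (-1×0.0435)² = 0.00189
Total = 0.00972. Share from I = 0.00189/0.00972 = 0.195.

19.5%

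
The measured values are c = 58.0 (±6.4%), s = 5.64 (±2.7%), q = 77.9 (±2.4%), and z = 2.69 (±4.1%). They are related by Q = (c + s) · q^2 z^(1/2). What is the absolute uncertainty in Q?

Let u = c + s = 63.6. δu = √(δc² + δs²) = √(13.8 + 0.0232) = 3.72, so δu/u = 0.0584.
Q is then a monomial in u, q, z:
δQ/Q = √((δu/u)² + (2·δq/q)² + (½·δz/z)²) = √(0.00341 + 0.00230 + 0.000420) = 0.0783
Q = 6.33e+05, so δQ = 0.0783 × 6.33e+05 = 49600.

49600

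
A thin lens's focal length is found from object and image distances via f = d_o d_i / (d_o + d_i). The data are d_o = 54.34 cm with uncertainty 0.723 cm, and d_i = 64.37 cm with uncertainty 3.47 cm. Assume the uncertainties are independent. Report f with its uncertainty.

29.47 ± 0.758 cm

∂f/∂d_o = (d_i/(d_o+d_i))² = 0.294;  ∂f/∂d_i = (d_o/(d_o+d_i))² = 0.210
δf = √((∂f/∂d_o · δd_o)² + (∂f/∂d_i · δd_i)²) = √(0.0452 + 0.529) = 0.758 cm
f = 29.47 cm.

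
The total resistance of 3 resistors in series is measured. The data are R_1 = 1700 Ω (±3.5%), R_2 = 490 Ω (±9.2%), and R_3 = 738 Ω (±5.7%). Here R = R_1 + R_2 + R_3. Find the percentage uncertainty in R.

2.93%

Sums and differences: (δR)² = Σ (cᵢ δxᵢ)².
  (δR_1)² = 3540;  (δR_2)² = 2030;  (δR_3)² = 1770
δR = √(7340) = 85.7 Ω
R = 2930 Ω, so δR/R = 85.7/2930 = 0.0293.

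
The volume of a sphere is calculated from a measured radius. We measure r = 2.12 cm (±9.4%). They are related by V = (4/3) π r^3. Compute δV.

11.3 cm^3

Relative error in a monomial: (δV/V)² = Σ (nᵢ · δxᵢ/xᵢ)².
  (3·δr/r)² = (3×0.0940)² = 0.0795
δV/V = √(0.0795) = 0.282
V = 39.9 cm^3, so δV = 0.282 × 39.9 = 11.3 cm^3.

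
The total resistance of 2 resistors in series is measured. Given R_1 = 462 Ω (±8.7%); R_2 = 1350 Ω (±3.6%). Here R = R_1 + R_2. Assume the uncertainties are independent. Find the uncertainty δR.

63.1 Ω

Absolute uncertainties add in quadrature for a linear combination:
  (δR_1)² = 1620;  (δR_2)² = 2360
δR = √(3980) = 63.1 Ω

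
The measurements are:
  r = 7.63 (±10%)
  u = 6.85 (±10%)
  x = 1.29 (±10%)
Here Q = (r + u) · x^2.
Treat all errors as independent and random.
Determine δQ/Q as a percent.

Let w = r + u = 14.5. δw = √(δr² + δu²) = √(0.582 + 0.469) = 1.03, so δw/w = 0.0708.
Q is then a monomial in w, x:
δQ/Q = √((δw/w)² + (2·δx/x)²) = √(0.00501 + 0.0400) = 0.212

21.2%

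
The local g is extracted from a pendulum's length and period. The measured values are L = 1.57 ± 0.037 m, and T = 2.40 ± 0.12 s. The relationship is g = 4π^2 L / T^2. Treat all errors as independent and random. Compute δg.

Since g is a product/quotient, work with relative uncertainties:
  (1·δL/L)² = (1×0.0236)² = 0.000555;  (-2·δT/T)² = (-2×0.0500)² = 0.0100
δg/g = √(0.0106) = 0.103
g = 10.8 m/s^2, so δg = 0.103 × 10.8 = 1.11 m/s^2.

1.11 m/s^2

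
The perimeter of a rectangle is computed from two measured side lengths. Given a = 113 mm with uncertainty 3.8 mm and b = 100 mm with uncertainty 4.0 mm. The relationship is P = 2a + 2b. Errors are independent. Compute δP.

11.0 mm

Absolute uncertainties add in quadrature for a linear combination:
  (2·δa)² = 57.8;  (2·δb)² = 64.0
δP = √(122) = 11.0 mm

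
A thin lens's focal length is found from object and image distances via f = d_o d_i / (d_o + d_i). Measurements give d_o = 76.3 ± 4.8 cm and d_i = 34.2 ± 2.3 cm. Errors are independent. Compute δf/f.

∂f/∂d_o = (d_i/(d_o+d_i))² = 0.0958;  ∂f/∂d_i = (d_o/(d_o+d_i))² = 0.477
δf = √((∂f/∂d_o · δd_o)² + (∂f/∂d_i · δd_i)²) = √(0.211 + 1.20) = 1.19 cm
f = 23.6 cm, so δf/f = 1.19/23.6 = 0.0504.

0.0504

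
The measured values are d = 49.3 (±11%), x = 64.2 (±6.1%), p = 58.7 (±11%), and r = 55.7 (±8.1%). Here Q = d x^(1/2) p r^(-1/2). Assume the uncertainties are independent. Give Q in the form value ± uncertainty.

3110 ± 508

Since Q is a product/quotient, work with relative uncertainties:
  (1·δd/d)² = (1×0.110)² = 0.0121;  (½·δx/x)² = (0.5×0.0610)² = 0.000930;  (1·δp/p)² = (1×0.110)² = 0.0121;  (−½·δr/r)² = (-0.5×0.0810)² = 0.00164
δQ/Q = √(0.0268) = 0.164
Q = 3110, so δQ = 0.164 × 3110 = 508.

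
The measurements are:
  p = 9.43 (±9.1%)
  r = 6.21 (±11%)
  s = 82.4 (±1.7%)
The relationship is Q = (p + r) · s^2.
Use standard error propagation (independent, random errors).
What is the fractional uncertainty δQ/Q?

Let u = p + r = 15.6. δu = √(δp² + δr²) = √(0.736 + 0.467) = 1.10, so δu/u = 0.0701.
Q is then a monomial in u, s:
δQ/Q = √((δu/u)² + (2·δs/s)²) = √(0.00492 + 0.00116) = 0.0779

0.0779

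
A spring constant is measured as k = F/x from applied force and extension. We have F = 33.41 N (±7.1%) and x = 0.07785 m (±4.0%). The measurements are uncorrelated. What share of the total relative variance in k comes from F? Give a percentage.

(δk/k)² = (1·δF/F)² + (-1·δx/x)²
  F term: (1×0.0710)² = 0.00504
  x term: (-1×0.0400)² = 0.00160
Total = 0.00664. Share from F = 0.00504/0.00664 = 0.759.

75.9%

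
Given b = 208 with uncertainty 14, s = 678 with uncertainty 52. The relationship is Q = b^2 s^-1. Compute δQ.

Relative error in a monomial: (δQ/Q)² = Σ (nᵢ · δxᵢ/xᵢ)².
  (2·δb/b)² = (2×0.0673)² = 0.0181;  (-1·δs/s)² = (-1×0.0767)² = 0.00588
δQ/Q = √(0.0240) = 0.155
Q = 63.8, so δQ = 0.155 × 63.8 = 9.89.

9.89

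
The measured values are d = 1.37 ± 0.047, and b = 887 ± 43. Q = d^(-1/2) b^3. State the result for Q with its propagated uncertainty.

Products/powers → add relative errors in quadrature, weighted by exponent:
  (−½·δd/d)² = (-0.5×0.0343)² = 0.000294;  (3·δb/b)² = (3×0.0485)² = 0.0212
δQ/Q = √(0.0214) = 0.146
Q = 5.96e+08, so δQ = 0.146 × 5.96e+08 = 8.73e+07.

(5.96 ± 0.873) × 10^8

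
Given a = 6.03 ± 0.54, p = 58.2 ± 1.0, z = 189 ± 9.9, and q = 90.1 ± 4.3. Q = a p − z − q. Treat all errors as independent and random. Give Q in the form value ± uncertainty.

71.8 ± 33.8

Let w = a·p = 351. δw/w = √((1·δa/a)² + (1·δp/p)²) = √(0.00802 + 0.000295) = 0.0912, so δw = 32.0.
Q = w − z − q: δQ = √(δw² + δz² + δq²) = √(1020 + 98.0 + 18.5) = 33.8
Q = 71.8.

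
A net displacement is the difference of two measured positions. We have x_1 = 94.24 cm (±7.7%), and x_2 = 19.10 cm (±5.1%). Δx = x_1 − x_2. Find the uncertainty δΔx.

Δx is a linear combination, so absolute uncertainties add in quadrature:
  (δx_1)² = 52.7;  (δx_2)² = 0.949
δΔx = √(53.6) = 7.32 cm

7.32 cm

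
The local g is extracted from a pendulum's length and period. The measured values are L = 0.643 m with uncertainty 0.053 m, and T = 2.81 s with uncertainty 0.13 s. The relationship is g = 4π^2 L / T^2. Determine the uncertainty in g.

Since g is a product/quotient, work with relative uncertainties:
  (1·δL/L)² = (1×0.0824)² = 0.00679;  (-2·δT/T)² = (-2×0.0463)² = 0.00856
δg/g = √(0.0154) = 0.124
g = 3.21 m/s^2, so δg = 0.124 × 3.21 = 0.398 m/s^2.

0.398 m/s^2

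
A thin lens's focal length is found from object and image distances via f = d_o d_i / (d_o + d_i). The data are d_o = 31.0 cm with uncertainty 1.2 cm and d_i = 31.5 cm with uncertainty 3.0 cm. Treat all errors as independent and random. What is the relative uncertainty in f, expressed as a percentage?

∂f/∂d_o = (d_i/(d_o+d_i))² = 0.254;  ∂f/∂d_i = (d_o/(d_o+d_i))² = 0.246
δf = √((∂f/∂d_o · δd_o)² + (∂f/∂d_i · δd_i)²) = √(0.0929 + 0.545) = 0.799 cm
f = 15.6 cm, so δf/f = 0.799/15.6 = 0.0511.

5.11%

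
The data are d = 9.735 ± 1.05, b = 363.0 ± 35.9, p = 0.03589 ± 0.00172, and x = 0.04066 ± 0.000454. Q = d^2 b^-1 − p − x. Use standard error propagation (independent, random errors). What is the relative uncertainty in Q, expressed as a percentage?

Let w = d^2·b^-1 = 0.2611. δw/w = √((2·δd/d)² + (-1·δb/b)²) = √(0.0465 + 0.00978) = 0.237, so δw = 0.0620.
Q = w − p − x: δQ = √(δw² + δp² + δx²) = √(0.00384 + 2.96e-06 + 2.06e-07) = 0.0620
Q = 0.1845, so δQ/Q = 0.0620/0.1845 = 0.336.

33.6%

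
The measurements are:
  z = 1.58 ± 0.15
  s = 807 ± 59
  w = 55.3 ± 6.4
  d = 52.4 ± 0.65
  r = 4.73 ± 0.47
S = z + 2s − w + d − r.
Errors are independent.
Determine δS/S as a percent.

7.35%

Sums and differences: (δS)² = Σ (cᵢ δxᵢ)².
  (δz)² = 0.0225;  (2·δs)² = 13900;  (δw)² = 41.0;  (δd)² = 0.423;  (δr)² = 0.221
δS = √(14000) = 118
S = 1610, so δS/S = 118/1610 = 0.0735.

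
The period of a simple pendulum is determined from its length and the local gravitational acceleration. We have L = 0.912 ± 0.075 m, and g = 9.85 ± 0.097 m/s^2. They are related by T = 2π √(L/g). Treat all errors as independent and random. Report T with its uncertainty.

1.91 ± 0.0792 s

Relative error in a monomial: (δT/T)² = Σ (nᵢ · δxᵢ/xᵢ)².
  (½·δL/L)² = (0.5×0.0822)² = 0.00169;  (−½·δg/g)² = (-0.5×0.00985)² = 2.42e-05
δT/T = √(0.00171) = 0.0414
T = 1.91 s, so δT = 0.0414 × 1.91 = 0.0792 s.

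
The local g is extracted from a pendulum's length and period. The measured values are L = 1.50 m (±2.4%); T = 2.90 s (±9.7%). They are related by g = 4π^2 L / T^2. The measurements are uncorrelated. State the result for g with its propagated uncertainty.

7.04 ± 1.38 m/s^2

g is a product of powers, so relative uncertainties combine in quadrature:
  (1·δL/L)² = (1×0.0240)² = 0.000576;  (-2·δT/T)² = (-2×0.0970)² = 0.0376
δg/g = √(0.0382) = 0.195
g = 7.04 m/s^2, so δg = 0.195 × 7.04 = 1.38 m/s^2.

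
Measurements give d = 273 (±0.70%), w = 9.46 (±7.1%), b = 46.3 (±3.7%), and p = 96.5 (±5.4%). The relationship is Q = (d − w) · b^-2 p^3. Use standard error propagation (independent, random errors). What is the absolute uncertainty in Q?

Let u = d − w = 264. δu = √(δd² + δw²) = √(3.65 + 0.451) = 2.03, so δu/u = 0.00769.
Q is then a monomial in u, b, p:
δQ/Q = √((δu/u)² + (-2·δb/b)² + (3·δp/p)²) = √(5.91e-05 + 0.00548 + 0.0262) = 0.178
Q = 1.1e+05, so δQ = 0.178 × 1.1e+05 = 19700.

19700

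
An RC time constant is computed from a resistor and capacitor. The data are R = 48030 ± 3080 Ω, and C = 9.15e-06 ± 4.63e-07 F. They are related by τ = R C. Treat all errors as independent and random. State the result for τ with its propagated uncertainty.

0.4395 ± 0.0359 s

Products/powers → add relative errors in quadrature, weighted by exponent:
  (1·δR/R)² = (1×0.0641)² = 0.00411;  (1·δC/C)² = (1×0.0506)² = 0.00256
δτ/τ = √(0.00667) = 0.0817
τ = 0.4395 s, so δτ = 0.0817 × 0.4395 = 0.0359 s.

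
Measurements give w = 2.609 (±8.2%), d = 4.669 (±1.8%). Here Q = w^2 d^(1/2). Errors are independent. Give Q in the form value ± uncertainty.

Q is a product of powers, so relative uncertainties combine in quadrature:
  (2·δw/w)² = (2×0.0820)² = 0.0269;  (½·δd/d)² = (0.5×0.0180)² = 8.1e-05
δQ/Q = √(0.0270) = 0.164
Q = 14.71, so δQ = 0.164 × 14.71 = 2.42.

14.71 ± 2.42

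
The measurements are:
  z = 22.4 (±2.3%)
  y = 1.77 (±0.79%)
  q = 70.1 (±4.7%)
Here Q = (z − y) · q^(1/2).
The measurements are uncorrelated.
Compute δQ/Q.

0.0343

Let u = z − y = 20.6. δu = √(δz² + δy²) = √(0.265 + 0.000196) = 0.515, so δu/u = 0.0250.
Q is then a monomial in u, q:
δQ/Q = √((δu/u)² + (½·δq/q)²) = √(0.000624 + 0.000552) = 0.0343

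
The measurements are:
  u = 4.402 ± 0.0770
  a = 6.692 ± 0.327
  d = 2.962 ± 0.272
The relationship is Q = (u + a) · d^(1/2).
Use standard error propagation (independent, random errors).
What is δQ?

1.05

Let w = u + a = 11.09. δw = √(δu² + δa²) = √(0.00593 + 0.107) = 0.336, so δw/w = 0.0303.
Q is then a monomial in w, d:
δQ/Q = √((δw/w)² + (½·δd/d)²) = √(0.000917 + 0.00211) = 0.0550
Q = 19.09, so δQ = 0.0550 × 19.09 = 1.05.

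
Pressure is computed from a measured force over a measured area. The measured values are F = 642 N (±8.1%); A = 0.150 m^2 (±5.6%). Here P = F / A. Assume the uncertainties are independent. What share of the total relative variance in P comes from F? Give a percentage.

(δP/P)² = (1·δF/F)² + (-1·δA/A)²
  F term: (1×0.0810)² = 0.00656
  A term: (-1×0.0560)² = 0.00314
Total = 0.00970. Share from F = 0.00656/0.00970 = 0.677.

67.7%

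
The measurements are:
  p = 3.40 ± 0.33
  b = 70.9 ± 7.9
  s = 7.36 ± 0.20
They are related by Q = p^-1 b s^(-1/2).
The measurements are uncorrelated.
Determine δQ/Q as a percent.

Products/powers → add relative errors in quadrature, weighted by exponent:
  (-1·δp/p)² = (-1×0.0971)² = 0.00942;  (1·δb/b)² = (1×0.111)² = 0.0124;  (−½·δs/s)² = (-0.5×0.0272)² = 0.000185
δQ/Q = √(0.0220) = 0.148

14.8%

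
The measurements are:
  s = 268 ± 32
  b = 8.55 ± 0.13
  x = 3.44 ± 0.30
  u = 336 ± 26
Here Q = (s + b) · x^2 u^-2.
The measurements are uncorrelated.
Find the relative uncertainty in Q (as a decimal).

Let w = s + b = 277. δw = √(δs² + δb²) = √(1020 + 0.0169) = 32.0, so δw/w = 0.116.
Q is then a monomial in w, x, u:
δQ/Q = √((δw/w)² + (2·δx/x)² + (-2·δu/u)²) = √(0.0134 + 0.0304 + 0.0240) = 0.260

0.260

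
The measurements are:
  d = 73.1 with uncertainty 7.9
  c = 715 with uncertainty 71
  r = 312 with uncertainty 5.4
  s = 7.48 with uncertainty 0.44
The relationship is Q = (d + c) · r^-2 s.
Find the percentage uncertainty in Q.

Let u = d + c = 788. δu = √(δd² + δc²) = √(62.4 + 5040) = 71.4, so δu/u = 0.0906.
Q is then a monomial in u, r, s:
δQ/Q = √((δu/u)² + (-2·δr/r)² + (1·δs/s)²) = √(0.00822 + 0.00120 + 0.00346) = 0.113

11.3%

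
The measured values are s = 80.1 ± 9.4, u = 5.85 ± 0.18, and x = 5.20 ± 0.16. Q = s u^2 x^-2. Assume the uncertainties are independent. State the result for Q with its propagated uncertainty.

101 ± 14.8

Since Q is a product/quotient, work with relative uncertainties:
  (1·δs/s)² = (1×0.117)² = 0.0138;  (2·δu/u)² = (2×0.0308)² = 0.00379;  (-2·δx/x)² = (-2×0.0308)² = 0.00379
δQ/Q = √(0.0213) = 0.146
Q = 101, so δQ = 0.146 × 101 = 14.8.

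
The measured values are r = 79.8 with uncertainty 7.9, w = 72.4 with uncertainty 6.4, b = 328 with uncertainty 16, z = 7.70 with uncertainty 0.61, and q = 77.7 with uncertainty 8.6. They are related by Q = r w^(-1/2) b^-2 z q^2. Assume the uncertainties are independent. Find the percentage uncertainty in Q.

Since Q is a product/quotient, work with relative uncertainties:
  (1·δr/r)² = (1×0.0990)² = 0.00980;  (−½·δw/w)² = (-0.5×0.0884)² = 0.00195;  (-2·δb/b)² = (-2×0.0488)² = 0.00952;  (1·δz/z)² = (1×0.0792)² = 0.00628;  (2·δq/q)² = (2×0.111)² = 0.0490
δQ/Q = √(0.0766) = 0.277

27.7%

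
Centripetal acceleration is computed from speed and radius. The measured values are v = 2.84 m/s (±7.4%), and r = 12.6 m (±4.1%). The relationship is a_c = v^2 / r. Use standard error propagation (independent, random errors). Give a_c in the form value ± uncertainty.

0.640 ± 0.0983 m/s^2

For a monomial a_c ∝ v^2, r^-1, fractional errors add in quadrature:
  (2·δv/v)² = (2×0.0740)² = 0.0219;  (-1·δr/r)² = (-1×0.0410)² = 0.00168
δa_c/a_c = √(0.0236) = 0.154
a_c = 0.640 m/s^2, so δa_c = 0.154 × 0.640 = 0.0983 m/s^2.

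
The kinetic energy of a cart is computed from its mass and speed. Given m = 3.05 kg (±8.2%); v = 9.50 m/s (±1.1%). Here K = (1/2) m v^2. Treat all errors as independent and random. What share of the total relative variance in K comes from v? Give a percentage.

(δK/K)² = (1·δm/m)² + (2·δv/v)²
  m term: (1×0.0820)² = 0.00672
  v term: (2×0.0110)² = 0.000484
Total = 0.00721. Share from v = 0.000484/0.00721 = 0.0671.

6.71%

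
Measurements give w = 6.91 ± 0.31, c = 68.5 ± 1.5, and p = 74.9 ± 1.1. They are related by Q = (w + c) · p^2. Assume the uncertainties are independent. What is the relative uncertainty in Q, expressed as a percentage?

3.57%

Let u = w + c = 75.4. δu = √(δw² + δc²) = √(0.0961 + 2.25) = 1.53, so δu/u = 0.0203.
Q is then a monomial in u, p:
δQ/Q = √((δu/u)² + (2·δp/p)²) = √(0.000413 + 0.000863) = 0.0357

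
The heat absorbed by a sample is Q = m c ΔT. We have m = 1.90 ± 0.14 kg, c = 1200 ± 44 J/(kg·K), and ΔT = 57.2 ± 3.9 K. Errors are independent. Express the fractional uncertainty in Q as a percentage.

Each factor contributes (exponent × relative error)² to (δQ/Q)²:
  (1·δm/m)² = (1×0.0737)² = 0.00543;  (1·δc/c)² = (1×0.0367)² = 0.00134;  (1·δΔT/ΔT)² = (1×0.0682)² = 0.00465
δQ/Q = √(0.0114) = 0.107

10.7%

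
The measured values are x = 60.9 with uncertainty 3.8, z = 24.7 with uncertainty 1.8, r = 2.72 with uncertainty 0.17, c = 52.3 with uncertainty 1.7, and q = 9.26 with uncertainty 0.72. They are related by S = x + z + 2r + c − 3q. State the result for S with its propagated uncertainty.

116 ± 5.03

Each term contributes (cᵢ δxᵢ)² to (δS)²:
  (δx)² = 14.4;  (δz)² = 3.24;  (2·δr)² = 0.116;  (δc)² = 2.89;  (3·δq)² = 4.67
δS = √(25.4) = 5.03
S = 116.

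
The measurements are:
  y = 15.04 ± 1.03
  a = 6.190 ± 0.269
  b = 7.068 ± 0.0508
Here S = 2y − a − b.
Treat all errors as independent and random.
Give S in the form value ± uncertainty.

16.82 ± 2.08

For a sum/difference, combine absolute errors in quadrature:
  (2·δy)² = 4.24;  (δa)² = 0.0724;  (δb)² = 0.00258
δS = √(4.32) = 2.08
S = 16.82.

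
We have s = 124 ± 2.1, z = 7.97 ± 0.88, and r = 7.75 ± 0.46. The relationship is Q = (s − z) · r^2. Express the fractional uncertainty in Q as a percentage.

12.0%

Let u = s − z = 116. δu = √(δs² + δz²) = √(4.41 + 0.774) = 2.28, so δu/u = 0.0196.
Q is then a monomial in u, r:
δQ/Q = √((δu/u)² + (2·δr/r)²) = √(0.000385 + 0.0141) = 0.120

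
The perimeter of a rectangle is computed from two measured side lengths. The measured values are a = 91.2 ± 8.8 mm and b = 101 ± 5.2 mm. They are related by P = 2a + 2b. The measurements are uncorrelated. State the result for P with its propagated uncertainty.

384 ± 20.4 mm

For a sum/difference, combine absolute errors in quadrature:
  (2·δa)² = 310;  (2·δb)² = 108
δP = √(418) = 20.4 mm
P = 384 mm.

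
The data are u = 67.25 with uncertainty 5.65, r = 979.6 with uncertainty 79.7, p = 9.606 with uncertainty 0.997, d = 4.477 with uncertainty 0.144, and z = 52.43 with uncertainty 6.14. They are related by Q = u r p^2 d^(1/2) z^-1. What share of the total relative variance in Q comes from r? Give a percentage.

(δQ/Q)² = (1·δu/u)² + (1·δr/r)² + (2·δp/p)² + (½·δd/d)² + (-1·δz/z)²
  u term: (1×0.0840)² = 0.00706
  r term: (1×0.0814)² = 0.00662
  p term: (2×0.104)² = 0.0431
  d term: (0.5×0.0322)² = 0.000259
  z term: (-1×0.117)² = 0.0137
Total = 0.0707. Share from r = 0.00662/0.0707 = 0.0936.

9.36%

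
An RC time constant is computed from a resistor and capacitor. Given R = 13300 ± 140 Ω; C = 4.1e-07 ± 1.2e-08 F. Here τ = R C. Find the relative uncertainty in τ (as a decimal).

Relative error in a monomial: (δτ/τ)² = Σ (nᵢ · δxᵢ/xᵢ)².
  (1·δR/R)² = (1×0.0105)² = 0.000111;  (1·δC/C)² = (1×0.0293)² = 0.000857
δτ/τ = √(0.000967) = 0.0311

0.0311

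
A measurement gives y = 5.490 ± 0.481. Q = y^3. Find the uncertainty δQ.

43.5

Q ∝ y^3, so δQ/Q = |3| · δy/y = 3 × 0.0876 = 0.263.
Q = 165.5, so δQ = 0.263 × 165.5 = 43.5.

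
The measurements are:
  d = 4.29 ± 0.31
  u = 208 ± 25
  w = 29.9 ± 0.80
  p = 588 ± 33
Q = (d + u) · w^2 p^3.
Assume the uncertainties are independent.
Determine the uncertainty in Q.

Let h = d + u = 212. δh = √(δd² + δu²) = √(0.0961 + 625) = 25.0, so δh/h = 0.118.
Q is then a monomial in h, w, p:
δQ/Q = √((δh/h)² + (2·δw/w)² + (3·δp/p)²) = √(0.0139 + 0.00286 + 0.0283) = 0.212
Q = 3.86e+13, so δQ = 0.212 × 3.86e+13 = 8.19e+12.

8.19e+12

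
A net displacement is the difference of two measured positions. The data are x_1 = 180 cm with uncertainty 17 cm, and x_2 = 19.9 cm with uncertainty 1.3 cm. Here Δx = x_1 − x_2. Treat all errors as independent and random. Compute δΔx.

For a sum/difference, combine absolute errors in quadrature:
  (δx_1)² = 289;  (δx_2)² = 1.69
δΔx = √(291) = 17.0 cm

17.0 cm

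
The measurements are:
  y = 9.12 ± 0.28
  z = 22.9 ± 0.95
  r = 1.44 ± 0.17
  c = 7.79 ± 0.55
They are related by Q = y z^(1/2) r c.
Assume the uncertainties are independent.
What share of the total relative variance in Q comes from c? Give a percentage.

(δQ/Q)² = (1·δy/y)² + (½·δz/z)² + (1·δr/r)² + (1·δc/c)²
  y term: (1×0.0307)² = 0.000943
  z term: (0.5×0.0415)² = 0.000430
  r term: (1×0.118)² = 0.0139
  c term: (1×0.0706)² = 0.00498
Total = 0.0203. Share from c = 0.00498/0.0203 = 0.246.

24.6%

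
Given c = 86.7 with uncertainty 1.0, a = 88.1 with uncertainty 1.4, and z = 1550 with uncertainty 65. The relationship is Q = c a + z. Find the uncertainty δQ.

163

Let p = c·a = 7640. δp/p = √((1·δc/c)² + (1·δa/a)²) = √(0.000133 + 0.000253) = 0.0196, so δp = 150.
Q = p + z: δQ = √(δp² + δz²) = √(22500 + 4220) = 163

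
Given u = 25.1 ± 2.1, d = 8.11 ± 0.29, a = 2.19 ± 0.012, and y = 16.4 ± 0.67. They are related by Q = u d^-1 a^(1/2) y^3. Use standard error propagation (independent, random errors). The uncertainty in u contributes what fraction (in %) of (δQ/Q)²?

(δQ/Q)² = (1·δu/u)² + (-1·δd/d)² + (½·δa/a)² + (3·δy/y)²
  u term: (1×0.0837)² = 0.00700
  d term: (-1×0.0358)² = 0.00128
  a term: (0.5×0.00548)² = 7.51e-06
  y term: (3×0.0409)² = 0.0150
Total = 0.0233. Share from u = 0.00700/0.0233 = 0.300.

30.0%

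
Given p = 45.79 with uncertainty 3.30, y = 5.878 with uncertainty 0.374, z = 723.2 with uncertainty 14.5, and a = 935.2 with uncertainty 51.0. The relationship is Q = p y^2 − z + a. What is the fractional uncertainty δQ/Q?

Let w = p·y^2 = 1582. δw/w = √((1·δp/p)² + (2·δy/y)²) = √(0.00519 + 0.0162) = 0.146, so δw = 231.
Q = w − z + a: δQ = √(δw² + δz² + δa²) = √(53500 + 210 + 2600) = 237
Q = 1794, so δQ/Q = 237/1794 = 0.132.

0.132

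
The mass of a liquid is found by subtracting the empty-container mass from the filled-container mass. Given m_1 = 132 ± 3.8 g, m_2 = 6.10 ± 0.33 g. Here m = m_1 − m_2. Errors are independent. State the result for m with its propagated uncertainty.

126 ± 3.81 g

m is a linear combination, so absolute uncertainties add in quadrature:
  (δm_1)² = 14.4;  (δm_2)² = 0.109
δm = √(14.5) = 3.81 g
m = 126 g.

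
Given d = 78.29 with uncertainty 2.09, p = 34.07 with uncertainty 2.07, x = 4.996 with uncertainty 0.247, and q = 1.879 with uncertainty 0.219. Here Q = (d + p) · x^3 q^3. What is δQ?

35400

Let u = d + p = 112.4. δu = √(δd² + δp²) = √(4.37 + 4.28) = 2.94, so δu/u = 0.0262.
Q is then a monomial in u, x, q:
δQ/Q = √((δu/u)² + (3·δx/x)² + (3·δq/q)²) = √(0.000685 + 0.0220 + 0.122) = 0.381
Q = 92950, so δQ = 0.381 × 92950 = 35400.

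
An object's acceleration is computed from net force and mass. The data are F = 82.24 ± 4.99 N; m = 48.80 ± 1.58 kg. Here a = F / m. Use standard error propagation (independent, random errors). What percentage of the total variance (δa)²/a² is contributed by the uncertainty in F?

77.8%

(δa/a)² = (1·δF/F)² + (-1·δm/m)²
  F term: (1×0.0607)² = 0.00368
  m term: (-1×0.0324)² = 0.00105
Total = 0.00473. Share from F = 0.00368/0.00473 = 0.778.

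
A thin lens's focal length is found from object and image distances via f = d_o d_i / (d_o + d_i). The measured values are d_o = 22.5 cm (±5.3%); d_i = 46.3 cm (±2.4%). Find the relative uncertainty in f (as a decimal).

0.0365

∂f/∂d_o = (d_i/(d_o+d_i))² = 0.453;  ∂f/∂d_i = (d_o/(d_o+d_i))² = 0.107
δf = √((∂f/∂d_o · δd_o)² + (∂f/∂d_i · δd_i)²) = √(0.292 + 0.0141) = 0.553 cm
f = 15.1 cm, so δf/f = 0.553/15.1 = 0.0365.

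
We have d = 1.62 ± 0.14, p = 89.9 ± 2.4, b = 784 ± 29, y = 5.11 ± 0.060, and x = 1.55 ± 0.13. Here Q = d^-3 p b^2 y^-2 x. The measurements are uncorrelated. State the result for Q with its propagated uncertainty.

Each factor contributes (exponent × relative error)² to (δQ/Q)²:
  (-3·δd/d)² = (-3×0.0864)² = 0.0672;  (1·δp/p)² = (1×0.0267)² = 0.000713;  (2·δb/b)² = (2×0.0370)² = 0.00547;  (-2·δy/y)² = (-2×0.0117)² = 0.000551;  (1·δx/x)² = (1×0.0839)² = 0.00703
δQ/Q = √(0.0810) = 0.285
Q = 7.72e+05, so δQ = 0.285 × 7.72e+05 = 2.2e+05.

(7.72 ± 2.20) × 10^5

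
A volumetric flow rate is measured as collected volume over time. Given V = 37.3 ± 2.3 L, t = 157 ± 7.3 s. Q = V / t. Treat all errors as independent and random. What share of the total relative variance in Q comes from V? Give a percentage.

63.8%

(δQ/Q)² = (1·δV/V)² + (-1·δt/t)²
  V term: (1×0.0617)² = 0.00380
  t term: (-1×0.0465)² = 0.00216
Total = 0.00596. Share from V = 0.00380/0.00596 = 0.638.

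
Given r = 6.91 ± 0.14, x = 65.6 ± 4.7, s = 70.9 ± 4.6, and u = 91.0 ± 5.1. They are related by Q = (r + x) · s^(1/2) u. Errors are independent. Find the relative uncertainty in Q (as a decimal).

Let w = r + x = 72.5. δw = √(δr² + δx²) = √(0.0196 + 22.1) = 4.70, so δw/w = 0.0648.
Q is then a monomial in w, s, u:
δQ/Q = √((δw/w)² + (½·δs/s)² + (1·δu/u)²) = √(0.00421 + 0.00105 + 0.00314) = 0.0916

0.0916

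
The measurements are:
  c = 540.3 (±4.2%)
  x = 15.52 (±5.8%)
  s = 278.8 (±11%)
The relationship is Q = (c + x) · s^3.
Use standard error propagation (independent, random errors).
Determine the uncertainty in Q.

Let u = c + x = 555.8. δu = √(δc² + δx²) = √(515 + 0.810) = 22.7, so δu/u = 0.0409.
Q is then a monomial in u, s:
δQ/Q = √((δu/u)² + (3·δs/s)²) = √(0.00167 + 0.109) = 0.333
Q = 1.205e+10, so δQ = 0.333 × 1.205e+10 = 4.01e+09.

4.01e+09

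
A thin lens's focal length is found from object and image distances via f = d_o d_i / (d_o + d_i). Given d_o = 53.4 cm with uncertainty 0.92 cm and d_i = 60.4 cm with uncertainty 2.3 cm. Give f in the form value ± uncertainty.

28.3 ± 0.569 cm

∂f/∂d_o = (d_i/(d_o+d_i))² = 0.282;  ∂f/∂d_i = (d_o/(d_o+d_i))² = 0.220
δf = √((∂f/∂d_o · δd_o)² + (∂f/∂d_i · δd_i)²) = √(0.0672 + 0.256) = 0.569 cm
f = 28.3 cm.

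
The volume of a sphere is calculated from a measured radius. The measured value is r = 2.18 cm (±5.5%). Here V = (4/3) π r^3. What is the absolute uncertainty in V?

7.16 cm^3

Relative error in a monomial: (δV/V)² = Σ (nᵢ · δxᵢ/xᵢ)².
  (3·δr/r)² = (3×0.0550)² = 0.0272
δV/V = √(0.0272) = 0.165
V = 43.4 cm^3, so δV = 0.165 × 43.4 = 7.16 cm^3.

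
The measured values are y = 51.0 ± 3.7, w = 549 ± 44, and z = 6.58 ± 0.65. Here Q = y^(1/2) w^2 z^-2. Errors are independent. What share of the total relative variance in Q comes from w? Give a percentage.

(δQ/Q)² = (½·δy/y)² + (2·δw/w)² + (-2·δz/z)²
  y term: (0.5×0.0725)² = 0.00132
  w term: (2×0.0801)² = 0.0257
  z term: (-2×0.0988)² = 0.0390
Total = 0.0660. Share from w = 0.0257/0.0660 = 0.389.

38.9%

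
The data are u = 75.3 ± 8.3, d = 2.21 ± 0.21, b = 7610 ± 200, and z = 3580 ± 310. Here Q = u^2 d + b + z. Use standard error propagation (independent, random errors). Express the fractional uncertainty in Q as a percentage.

Let p = u^2·d = 12500. δp/p = √((2·δu/u)² + (1·δd/d)²) = √(0.0486 + 0.00903) = 0.240, so δp = 3010.
Q = p + b + z: δQ = √(δp² + δb² + δz²) = √(9.05e+06 + 40000 + 96100) = 3030
Q = 23700, so δQ/Q = 3030/23700 = 0.128.

12.8%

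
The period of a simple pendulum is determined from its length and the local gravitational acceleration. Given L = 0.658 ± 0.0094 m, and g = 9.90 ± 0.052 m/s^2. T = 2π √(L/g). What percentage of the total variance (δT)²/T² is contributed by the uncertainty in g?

11.9%

(δT/T)² = (½·δL/L)² + (−½·δg/g)²
  L term: (0.5×0.0143)² = 5.1e-05
  g term: (-0.5×0.00525)² = 6.9e-06
Total = 5.79e-05. Share from g = 6.9e-06/5.79e-05 = 0.119.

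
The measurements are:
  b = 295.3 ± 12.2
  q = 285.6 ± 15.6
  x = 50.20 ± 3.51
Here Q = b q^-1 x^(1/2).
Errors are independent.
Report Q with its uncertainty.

Q is a product of powers, so relative uncertainties combine in quadrature:
  (1·δb/b)² = (1×0.0413)² = 0.00171;  (-1·δq/q)² = (-1×0.0546)² = 0.00298;  (½·δx/x)² = (0.5×0.0699)² = 0.00122
δQ/Q = √(0.00591) = 0.0769
Q = 7.326, so δQ = 0.0769 × 7.326 = 0.563.

7.326 ± 0.563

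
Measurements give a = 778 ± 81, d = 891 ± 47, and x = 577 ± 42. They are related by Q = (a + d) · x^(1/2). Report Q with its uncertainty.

40100 ± 2680

Let u = a + d = 1670. δu = √(δa² + δd²) = √(6560 + 2210) = 93.6, so δu/u = 0.0561.
Q is then a monomial in u, x:
δQ/Q = √((δu/u)² + (½·δx/x)²) = √(0.00315 + 0.00132) = 0.0669
Q = 40100, so δQ = 0.0669 × 40100 = 2680.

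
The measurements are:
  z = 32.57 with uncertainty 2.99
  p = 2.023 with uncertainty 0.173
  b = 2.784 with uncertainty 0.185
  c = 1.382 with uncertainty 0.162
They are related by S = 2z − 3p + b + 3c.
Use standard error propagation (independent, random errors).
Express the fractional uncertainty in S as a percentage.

Sums and differences: (δS)² = Σ (cᵢ δxᵢ)².
  (2·δz)² = 35.8;  (3·δp)² = 0.269;  (δb)² = 0.0342;  (3·δc)² = 0.236
δS = √(36.3) = 6.02
S = 66.00, so δS/S = 6.02/66.00 = 0.0913.

9.13%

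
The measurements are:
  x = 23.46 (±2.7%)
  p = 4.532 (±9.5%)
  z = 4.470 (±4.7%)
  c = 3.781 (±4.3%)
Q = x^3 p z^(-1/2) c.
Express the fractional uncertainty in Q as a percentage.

Since Q is a product/quotient, work with relative uncertainties:
  (3·δx/x)² = (3×0.0270)² = 0.00656;  (1·δp/p)² = (1×0.0950)² = 0.00903;  (−½·δz/z)² = (-0.5×0.0470)² = 0.000552;  (1·δc/c)² = (1×0.0430)² = 0.00185
δQ/Q = √(0.0180) = 0.134

13.4%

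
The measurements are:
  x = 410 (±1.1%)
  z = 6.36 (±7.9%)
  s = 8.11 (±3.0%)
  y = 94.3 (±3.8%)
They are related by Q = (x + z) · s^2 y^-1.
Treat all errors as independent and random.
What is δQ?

Let u = x + z = 416. δu = √(δx² + δz²) = √(20.3 + 0.252) = 4.54, so δu/u = 0.0109.
Q is then a monomial in u, s, y:
δQ/Q = √((δu/u)² + (2·δs/s)² + (-1·δy/y)²) = √(0.000119 + 0.00360 + 0.00144) = 0.0719
Q = 290, so δQ = 0.0719 × 290 = 20.9.

20.9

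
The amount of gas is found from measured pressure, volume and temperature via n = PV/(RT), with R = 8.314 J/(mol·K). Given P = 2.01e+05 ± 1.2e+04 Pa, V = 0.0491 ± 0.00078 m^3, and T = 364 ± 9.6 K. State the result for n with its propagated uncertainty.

n is a product of powers, so relative uncertainties combine in quadrature:
  (1·δP/P)² = (1×0.0597)² = 0.00356;  (1·δV/V)² = (1×0.0159)² = 0.000252;  (-1·δT/T)² = (-1×0.0264)² = 0.000696
δn/n = √(0.00451) = 0.0672
n = 3.26 mol, so δn = 0.0672 × 3.26 = 0.219 mol.

3.26 ± 0.219 mol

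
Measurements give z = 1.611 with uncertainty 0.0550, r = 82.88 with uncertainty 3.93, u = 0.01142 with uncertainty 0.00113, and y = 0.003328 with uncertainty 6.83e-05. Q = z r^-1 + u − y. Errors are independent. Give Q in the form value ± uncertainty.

0.02753 ± 0.00160

Let p = z·r^-1 = 0.01944. δp/p = √((1·δz/z)² + (-1·δr/r)²) = √(0.00117 + 0.00225) = 0.0584, so δp = 0.00114.
Q = p + u − y: δQ = √(δp² + δu² + δy²) = √(1.29e-06 + 1.28e-06 + 4.66e-09) = 0.00160
Q = 0.02753.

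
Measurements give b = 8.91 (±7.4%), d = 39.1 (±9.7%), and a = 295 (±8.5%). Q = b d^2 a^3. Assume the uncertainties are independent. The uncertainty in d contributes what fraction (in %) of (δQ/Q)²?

(δQ/Q)² = (1·δb/b)² + (2·δd/d)² + (3·δa/a)²
  b term: (1×0.0740)² = 0.00548
  d term: (2×0.0970)² = 0.0376
  a term: (3×0.0850)² = 0.0650
Total = 0.108. Share from d = 0.0376/0.108 = 0.348.

34.8%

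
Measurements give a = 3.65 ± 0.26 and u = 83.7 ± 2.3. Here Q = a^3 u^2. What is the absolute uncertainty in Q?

75200

Products/powers → add relative errors in quadrature, weighted by exponent:
  (3·δa/a)² = (3×0.0712)² = 0.0457;  (2·δu/u)² = (2×0.0275)² = 0.00302
δQ/Q = √(0.0487) = 0.221
Q = 3.41e+05, so δQ = 0.221 × 3.41e+05 = 75200.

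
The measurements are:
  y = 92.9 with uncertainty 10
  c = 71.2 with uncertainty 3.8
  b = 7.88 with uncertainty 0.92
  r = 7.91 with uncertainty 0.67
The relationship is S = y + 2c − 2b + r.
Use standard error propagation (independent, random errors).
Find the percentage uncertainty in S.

5.59%

Each term contributes (cᵢ δxᵢ)² to (δS)²:
  (δy)² = 100;  (2·δc)² = 57.8;  (2·δb)² = 3.39;  (δr)² = 0.449
δS = √(162) = 12.7
S = 227, so δS/S = 12.7/227 = 0.0559.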